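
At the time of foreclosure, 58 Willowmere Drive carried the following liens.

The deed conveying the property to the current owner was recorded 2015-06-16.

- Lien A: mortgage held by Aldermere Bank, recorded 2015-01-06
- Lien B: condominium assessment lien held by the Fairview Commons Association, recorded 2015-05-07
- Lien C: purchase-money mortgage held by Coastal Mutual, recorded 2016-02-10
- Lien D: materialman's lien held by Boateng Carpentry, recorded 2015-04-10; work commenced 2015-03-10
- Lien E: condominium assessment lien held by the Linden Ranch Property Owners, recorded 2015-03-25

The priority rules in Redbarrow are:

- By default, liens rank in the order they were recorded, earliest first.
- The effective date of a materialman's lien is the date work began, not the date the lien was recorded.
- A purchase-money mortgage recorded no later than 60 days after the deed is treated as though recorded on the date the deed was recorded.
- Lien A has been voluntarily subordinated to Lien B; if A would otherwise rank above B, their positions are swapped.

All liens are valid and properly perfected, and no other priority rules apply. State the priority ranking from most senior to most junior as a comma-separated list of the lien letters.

B, D, E, A, C

First, effective dates: C was recorded 239 days after the deed — beyond 60 days — so no relation-back applies; D relates back to 2015-03-10 (work commenced).
By effective date, earliest first: A (2015-01-06), D (2015-03-10), E (2015-03-25), B (2015-05-07), C (2016-02-10).
A would otherwise be senior to B, so under the subordination agreement A and B exchange positions.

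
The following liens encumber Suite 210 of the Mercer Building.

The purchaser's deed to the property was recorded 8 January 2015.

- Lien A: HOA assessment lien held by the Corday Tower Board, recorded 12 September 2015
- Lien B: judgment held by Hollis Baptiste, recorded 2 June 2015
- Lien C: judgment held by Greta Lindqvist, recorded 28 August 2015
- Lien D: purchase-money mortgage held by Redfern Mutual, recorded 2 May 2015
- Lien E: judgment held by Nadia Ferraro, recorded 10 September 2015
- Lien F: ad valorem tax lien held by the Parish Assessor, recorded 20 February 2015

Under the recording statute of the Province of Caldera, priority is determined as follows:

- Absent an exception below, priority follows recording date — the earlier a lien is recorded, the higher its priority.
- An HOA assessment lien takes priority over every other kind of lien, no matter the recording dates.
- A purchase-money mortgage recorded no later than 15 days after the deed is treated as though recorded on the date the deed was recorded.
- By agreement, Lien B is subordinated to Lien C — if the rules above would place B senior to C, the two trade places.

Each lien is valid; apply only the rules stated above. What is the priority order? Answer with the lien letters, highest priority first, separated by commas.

First, effective dates: D was recorded 114 days after the deed, outside the 15-day window, so it keeps its recording date.
As an HOA assessment lien, A is senior to every other lien.
Ordering the rest by effective date: F (20 February 2015), D (2 May 2015), B (2 June 2015), C (28 August 2015), E (10 September 2015).
B is senior to C before the subordination, so the two trade places.

A, F, D, C, B, E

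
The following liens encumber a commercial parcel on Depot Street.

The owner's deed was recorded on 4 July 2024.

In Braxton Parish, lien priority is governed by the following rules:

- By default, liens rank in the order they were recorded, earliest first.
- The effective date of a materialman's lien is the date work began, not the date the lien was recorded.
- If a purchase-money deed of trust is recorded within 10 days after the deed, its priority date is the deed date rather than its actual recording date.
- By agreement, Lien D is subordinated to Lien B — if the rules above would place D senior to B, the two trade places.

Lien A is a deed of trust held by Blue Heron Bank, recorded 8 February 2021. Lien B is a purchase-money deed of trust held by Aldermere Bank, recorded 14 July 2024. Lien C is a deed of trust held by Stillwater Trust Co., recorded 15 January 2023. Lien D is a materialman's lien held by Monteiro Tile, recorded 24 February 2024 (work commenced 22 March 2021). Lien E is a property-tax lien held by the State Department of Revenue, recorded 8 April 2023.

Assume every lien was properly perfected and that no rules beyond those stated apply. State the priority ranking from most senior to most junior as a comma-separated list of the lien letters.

A, B, C, E, D

Adjusting effective dates: B was recorded within the 10-day window, so its effective date is the deed date 4 July 2024; D relates back to 22 March 2021 (work commenced).
By effective date: A (8 February 2021), D (22 March 2021), C (15 January 2023), E (8 April 2023), B (4 July 2024).
D would otherwise be senior to B, so under the subordination agreement D and B exchange positions.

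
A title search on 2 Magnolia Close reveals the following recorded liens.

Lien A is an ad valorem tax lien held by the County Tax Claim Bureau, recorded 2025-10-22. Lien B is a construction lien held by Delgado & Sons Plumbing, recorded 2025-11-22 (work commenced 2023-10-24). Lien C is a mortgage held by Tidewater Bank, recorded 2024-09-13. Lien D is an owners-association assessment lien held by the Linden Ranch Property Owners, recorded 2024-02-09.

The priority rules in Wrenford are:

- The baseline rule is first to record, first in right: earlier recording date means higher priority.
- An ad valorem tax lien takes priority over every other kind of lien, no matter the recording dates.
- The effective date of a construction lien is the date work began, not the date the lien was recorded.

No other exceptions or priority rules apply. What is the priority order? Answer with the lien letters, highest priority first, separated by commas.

Effective dates after the stated exceptions: B relates back to 2023-10-24 (work commenced).
As an ad valorem tax lien, A is senior to every other lien.
Remaining liens by effective date: B (2023-10-24), D (2024-02-09), C (2024-09-13).

A, B, D, C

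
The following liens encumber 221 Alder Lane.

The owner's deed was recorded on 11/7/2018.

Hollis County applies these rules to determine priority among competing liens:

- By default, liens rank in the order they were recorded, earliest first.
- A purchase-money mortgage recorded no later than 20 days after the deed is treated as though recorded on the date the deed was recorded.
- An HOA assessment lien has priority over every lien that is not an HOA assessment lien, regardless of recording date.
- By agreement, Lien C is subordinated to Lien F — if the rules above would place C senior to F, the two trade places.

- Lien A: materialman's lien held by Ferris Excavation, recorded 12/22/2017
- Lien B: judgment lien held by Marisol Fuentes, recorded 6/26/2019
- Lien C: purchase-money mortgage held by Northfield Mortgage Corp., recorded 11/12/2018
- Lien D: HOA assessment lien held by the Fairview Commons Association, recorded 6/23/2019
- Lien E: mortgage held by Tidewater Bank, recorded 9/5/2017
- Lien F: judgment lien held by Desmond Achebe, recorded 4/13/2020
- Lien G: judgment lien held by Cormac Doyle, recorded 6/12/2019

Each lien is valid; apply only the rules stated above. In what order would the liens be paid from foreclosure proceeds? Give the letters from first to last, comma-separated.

D, E, A, F, G, B, C

Effective dates after the stated exceptions: C relates back to the deed date 11/7/2018.
D is an HOA assessment lien and takes priority over every other lien.
Among the remaining liens, by effective date: E (9/5/2017), A (12/22/2017), C (11/7/2018), G (6/12/2019), B (6/26/2019), F (4/13/2020).
The subordination applies — C was senior to F — so C and F swap.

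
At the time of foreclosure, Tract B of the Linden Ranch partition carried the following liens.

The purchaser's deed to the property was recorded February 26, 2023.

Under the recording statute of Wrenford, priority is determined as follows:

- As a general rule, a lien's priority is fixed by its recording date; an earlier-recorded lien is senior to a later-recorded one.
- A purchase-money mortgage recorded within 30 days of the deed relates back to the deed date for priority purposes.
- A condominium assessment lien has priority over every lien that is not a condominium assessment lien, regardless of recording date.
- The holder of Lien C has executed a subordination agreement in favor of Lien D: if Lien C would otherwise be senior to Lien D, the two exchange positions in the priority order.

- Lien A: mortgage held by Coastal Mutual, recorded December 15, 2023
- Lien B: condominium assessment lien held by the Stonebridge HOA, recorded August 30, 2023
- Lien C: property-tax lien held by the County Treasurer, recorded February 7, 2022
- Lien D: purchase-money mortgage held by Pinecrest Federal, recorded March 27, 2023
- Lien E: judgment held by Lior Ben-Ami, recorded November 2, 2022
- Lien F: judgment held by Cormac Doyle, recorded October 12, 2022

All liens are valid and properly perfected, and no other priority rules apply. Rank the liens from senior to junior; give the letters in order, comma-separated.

Effective dates: D was recorded within the 30-day window, so its effective date is the deed date February 26, 2023.
B, as a condominium assessment lien, has superpriority and ranks first.
Among the remaining liens, by effective date: C (February 7, 2022), F (October 12, 2022), E (November 2, 2022), D (February 26, 2023), A (December 15, 2023).
Because C would otherwise rank above D, the subordination swaps them.

B, D, F, E, C, A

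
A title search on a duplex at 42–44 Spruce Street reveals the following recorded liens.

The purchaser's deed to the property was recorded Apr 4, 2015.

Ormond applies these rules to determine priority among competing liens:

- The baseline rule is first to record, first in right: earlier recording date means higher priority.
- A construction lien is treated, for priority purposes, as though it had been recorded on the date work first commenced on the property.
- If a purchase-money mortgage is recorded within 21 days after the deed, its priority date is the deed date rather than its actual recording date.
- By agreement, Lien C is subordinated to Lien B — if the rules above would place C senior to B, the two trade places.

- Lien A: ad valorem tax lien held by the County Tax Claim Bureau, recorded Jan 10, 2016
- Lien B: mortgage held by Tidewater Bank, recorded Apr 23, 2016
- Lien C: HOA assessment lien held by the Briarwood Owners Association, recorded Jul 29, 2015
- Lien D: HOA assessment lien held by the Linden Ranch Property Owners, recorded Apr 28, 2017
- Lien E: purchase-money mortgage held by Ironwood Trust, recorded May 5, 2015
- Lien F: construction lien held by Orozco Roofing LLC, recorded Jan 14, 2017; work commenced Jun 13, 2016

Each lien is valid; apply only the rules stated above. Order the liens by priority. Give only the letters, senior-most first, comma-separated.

E, B, A, C, F, D

Effective dates: E was recorded 31 days after the deed — beyond 21 days — so no relation-back applies; F is treated as recorded Jun 13, 2016, the work-commencement date.
By effective date: E (May 5, 2015), C (Jul 29, 2015), A (Jan 10, 2016), B (Apr 23, 2016), F (Jun 13, 2016), D (Apr 28, 2017).
C would otherwise be senior to B, so under the subordination agreement C and B exchange positions.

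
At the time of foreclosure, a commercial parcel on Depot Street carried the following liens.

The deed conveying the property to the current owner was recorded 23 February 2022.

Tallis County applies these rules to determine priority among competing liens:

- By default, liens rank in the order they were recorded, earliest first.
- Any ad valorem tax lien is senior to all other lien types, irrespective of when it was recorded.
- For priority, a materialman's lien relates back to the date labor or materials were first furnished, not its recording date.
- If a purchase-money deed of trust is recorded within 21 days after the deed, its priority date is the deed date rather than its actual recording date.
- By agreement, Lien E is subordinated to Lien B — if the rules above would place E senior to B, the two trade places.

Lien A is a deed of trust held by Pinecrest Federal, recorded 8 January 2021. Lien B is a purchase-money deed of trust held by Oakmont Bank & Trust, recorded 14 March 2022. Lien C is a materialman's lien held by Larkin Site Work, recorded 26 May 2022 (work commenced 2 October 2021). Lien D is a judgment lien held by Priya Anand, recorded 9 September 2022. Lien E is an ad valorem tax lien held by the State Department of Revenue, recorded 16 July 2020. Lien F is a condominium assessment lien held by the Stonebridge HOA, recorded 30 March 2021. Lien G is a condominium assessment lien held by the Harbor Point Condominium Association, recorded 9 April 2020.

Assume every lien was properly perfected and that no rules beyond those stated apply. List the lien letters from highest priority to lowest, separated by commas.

Effective dates after the stated exceptions: B relates back to the deed date 23 February 2022; C's effective date is 2 October 2021, when work began.
E is an ad valorem tax lien, so it outranks all other liens regardless of date.
Among the remaining liens, by effective date: G (9 April 2020), A (8 January 2021), F (30 March 2021), C (2 October 2021), B (23 February 2022), D (9 September 2022).
E would otherwise be senior to B, so under the subordination agreement E and B exchange positions.

B, G, A, F, C, E, D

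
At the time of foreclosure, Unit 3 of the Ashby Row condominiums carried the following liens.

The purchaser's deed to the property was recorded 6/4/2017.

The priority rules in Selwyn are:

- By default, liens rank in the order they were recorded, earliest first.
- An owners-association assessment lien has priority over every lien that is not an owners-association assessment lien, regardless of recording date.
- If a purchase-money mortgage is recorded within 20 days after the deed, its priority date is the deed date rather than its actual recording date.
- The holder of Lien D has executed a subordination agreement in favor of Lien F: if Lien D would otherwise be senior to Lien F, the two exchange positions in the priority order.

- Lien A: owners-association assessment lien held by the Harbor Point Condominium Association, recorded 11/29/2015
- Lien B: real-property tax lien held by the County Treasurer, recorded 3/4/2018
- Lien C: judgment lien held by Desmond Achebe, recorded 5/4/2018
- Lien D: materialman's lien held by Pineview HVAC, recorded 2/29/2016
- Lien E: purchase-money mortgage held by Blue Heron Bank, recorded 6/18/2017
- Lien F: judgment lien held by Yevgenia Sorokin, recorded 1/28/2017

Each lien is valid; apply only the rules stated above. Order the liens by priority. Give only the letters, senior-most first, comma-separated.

A, F, D, E, B, C

Effective dates after the stated exceptions: E relates back to the deed date 6/4/2017.
A is an owners-association assessment lien, so it outranks all other liens regardless of date.
Remaining liens by effective date: D (2/29/2016), F (1/28/2017), E (6/4/2017), B (3/4/2018), C (5/4/2018).
D would otherwise be senior to F, so under the subordination agreement D and F exchange positions.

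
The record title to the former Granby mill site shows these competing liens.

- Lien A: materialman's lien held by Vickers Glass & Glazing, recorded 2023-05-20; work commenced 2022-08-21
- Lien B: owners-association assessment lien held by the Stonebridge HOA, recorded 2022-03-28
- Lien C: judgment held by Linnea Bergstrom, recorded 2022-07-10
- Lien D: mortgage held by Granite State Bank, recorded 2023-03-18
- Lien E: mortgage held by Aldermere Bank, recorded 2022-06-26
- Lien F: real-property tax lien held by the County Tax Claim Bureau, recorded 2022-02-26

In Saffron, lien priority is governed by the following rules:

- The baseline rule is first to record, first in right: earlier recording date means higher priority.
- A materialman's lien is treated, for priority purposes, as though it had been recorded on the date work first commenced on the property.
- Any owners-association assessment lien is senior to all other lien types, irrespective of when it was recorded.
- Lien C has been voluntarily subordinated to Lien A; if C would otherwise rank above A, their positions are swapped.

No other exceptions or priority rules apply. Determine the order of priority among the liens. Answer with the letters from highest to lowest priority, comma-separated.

B, F, E, A, C, D

Effective dates: A is treated as recorded 2022-08-21, the work-commencement date.
B, as an owners-association assessment lien, has superpriority and ranks first.
The other liens, earliest effective date first: F (2022-02-26), E (2022-06-26), C (2022-07-10), A (2022-08-21), D (2023-03-18).
The subordination applies — C was senior to A — so C and A swap.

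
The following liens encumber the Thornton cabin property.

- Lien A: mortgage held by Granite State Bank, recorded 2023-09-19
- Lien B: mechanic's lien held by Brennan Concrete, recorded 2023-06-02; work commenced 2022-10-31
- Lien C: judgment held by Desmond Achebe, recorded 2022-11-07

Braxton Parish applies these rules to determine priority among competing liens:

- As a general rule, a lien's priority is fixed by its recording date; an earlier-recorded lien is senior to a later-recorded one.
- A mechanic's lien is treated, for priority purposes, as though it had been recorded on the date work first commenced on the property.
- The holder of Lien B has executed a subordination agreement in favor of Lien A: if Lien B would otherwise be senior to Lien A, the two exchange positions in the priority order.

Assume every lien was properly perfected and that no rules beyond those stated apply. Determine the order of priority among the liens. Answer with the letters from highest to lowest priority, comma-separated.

First, effective dates: B's effective date is 2022-10-31, when work began.
Sorted by effective date: B (2022-10-31), C (2022-11-07), A (2023-09-19).
B would otherwise be senior to A, so under the subordination agreement B and A exchange positions.

A, C, B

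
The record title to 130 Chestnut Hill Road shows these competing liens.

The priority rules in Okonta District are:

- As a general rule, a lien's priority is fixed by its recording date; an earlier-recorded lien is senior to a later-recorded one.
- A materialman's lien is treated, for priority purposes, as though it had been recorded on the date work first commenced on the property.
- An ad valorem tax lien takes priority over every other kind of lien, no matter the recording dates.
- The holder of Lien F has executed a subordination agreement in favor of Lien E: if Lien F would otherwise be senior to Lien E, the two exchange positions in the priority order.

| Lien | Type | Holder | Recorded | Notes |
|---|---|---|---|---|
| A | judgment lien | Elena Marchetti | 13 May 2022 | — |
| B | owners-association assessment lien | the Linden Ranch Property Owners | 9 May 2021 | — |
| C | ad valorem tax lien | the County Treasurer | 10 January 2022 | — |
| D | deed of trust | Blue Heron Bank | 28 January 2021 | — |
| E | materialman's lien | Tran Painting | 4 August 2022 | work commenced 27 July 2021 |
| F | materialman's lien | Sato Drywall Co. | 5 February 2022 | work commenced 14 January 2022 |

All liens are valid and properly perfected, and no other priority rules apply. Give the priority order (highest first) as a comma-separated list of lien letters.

Effective dates after the stated exceptions: E relates back to 27 July 2021 (work commenced); F's effective date is 14 January 2022, when work began.
C is an ad valorem tax lien and takes priority over every other lien.
Remaining liens by effective date: D (28 January 2021), B (9 May 2021), E (27 July 2021), F (14 January 2022), A (13 May 2022).
F is already junior to E, so the subordination agreement changes nothing.

C, D, B, E, F, A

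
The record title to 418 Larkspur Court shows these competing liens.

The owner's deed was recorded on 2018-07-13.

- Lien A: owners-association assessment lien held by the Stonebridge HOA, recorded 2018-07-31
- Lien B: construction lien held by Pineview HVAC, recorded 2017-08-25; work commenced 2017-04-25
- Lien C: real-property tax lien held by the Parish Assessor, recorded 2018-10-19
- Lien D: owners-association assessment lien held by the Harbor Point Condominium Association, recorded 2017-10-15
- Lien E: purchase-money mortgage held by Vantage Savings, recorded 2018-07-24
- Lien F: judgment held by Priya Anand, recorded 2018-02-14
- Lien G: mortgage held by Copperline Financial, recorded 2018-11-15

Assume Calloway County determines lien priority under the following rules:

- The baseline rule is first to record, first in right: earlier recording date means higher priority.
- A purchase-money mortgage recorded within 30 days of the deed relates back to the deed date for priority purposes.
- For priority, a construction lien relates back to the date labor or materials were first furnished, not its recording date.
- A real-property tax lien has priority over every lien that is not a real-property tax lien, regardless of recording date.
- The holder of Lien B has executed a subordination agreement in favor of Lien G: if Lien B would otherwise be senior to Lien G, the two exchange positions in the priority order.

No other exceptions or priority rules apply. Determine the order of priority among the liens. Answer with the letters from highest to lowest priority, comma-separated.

Effective dates after the stated exceptions: B is treated as recorded 2017-04-25, the work-commencement date; E relates back to the deed date 2018-07-13.
As a real-property tax lien, C is senior to every other lien.
Ordering the rest by effective date: B (2017-04-25), D (2017-10-15), F (2018-02-14), E (2018-07-13), A (2018-07-31), G (2018-11-15).
Because B would otherwise rank above G, the subordination swaps them.

C, G, D, F, E, A, B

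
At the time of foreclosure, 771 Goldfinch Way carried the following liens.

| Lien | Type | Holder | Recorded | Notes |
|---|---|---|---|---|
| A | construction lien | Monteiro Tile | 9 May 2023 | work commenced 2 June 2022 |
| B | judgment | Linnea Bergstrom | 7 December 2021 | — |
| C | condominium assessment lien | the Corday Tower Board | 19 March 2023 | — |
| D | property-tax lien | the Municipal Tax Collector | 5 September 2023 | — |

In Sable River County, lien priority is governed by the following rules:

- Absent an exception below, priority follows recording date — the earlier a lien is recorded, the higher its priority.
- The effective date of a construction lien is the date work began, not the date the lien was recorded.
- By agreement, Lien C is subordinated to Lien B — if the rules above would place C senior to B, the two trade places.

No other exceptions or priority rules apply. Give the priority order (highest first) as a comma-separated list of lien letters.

First, effective dates: A relates back to 2 June 2022 (work commenced).
Ordering by effective date: B (7 December 2021), A (2 June 2022), C (19 March 2023), D (5 September 2023).
Since C is not senior to B, the subordination leaves the order unchanged.

B, A, C, D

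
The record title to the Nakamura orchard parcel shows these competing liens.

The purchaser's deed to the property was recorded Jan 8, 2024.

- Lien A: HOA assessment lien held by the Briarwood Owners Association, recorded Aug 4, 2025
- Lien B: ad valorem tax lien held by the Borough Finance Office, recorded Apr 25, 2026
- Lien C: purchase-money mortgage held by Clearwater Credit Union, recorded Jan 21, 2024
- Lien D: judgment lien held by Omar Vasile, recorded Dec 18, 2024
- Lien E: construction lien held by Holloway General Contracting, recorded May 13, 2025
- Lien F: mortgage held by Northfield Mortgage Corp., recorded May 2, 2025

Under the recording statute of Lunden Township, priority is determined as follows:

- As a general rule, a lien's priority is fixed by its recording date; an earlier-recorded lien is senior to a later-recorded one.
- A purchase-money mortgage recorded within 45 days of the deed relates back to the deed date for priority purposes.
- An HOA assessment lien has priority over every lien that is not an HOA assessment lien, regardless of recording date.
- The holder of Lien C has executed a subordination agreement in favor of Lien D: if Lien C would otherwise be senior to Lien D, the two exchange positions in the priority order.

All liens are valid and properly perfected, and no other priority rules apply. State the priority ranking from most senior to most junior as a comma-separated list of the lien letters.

Effective dates: C's effective date is the deed date, Jan 8, 2024.
A is an HOA assessment lien and takes priority over every other lien.
Among the remaining liens, by effective date: C (Jan 8, 2024), D (Dec 18, 2024), F (May 2, 2025), E (May 13, 2025), B (Apr 25, 2026).
Because C would otherwise rank above D, the subordination swaps them.

A, D, C, F, E, B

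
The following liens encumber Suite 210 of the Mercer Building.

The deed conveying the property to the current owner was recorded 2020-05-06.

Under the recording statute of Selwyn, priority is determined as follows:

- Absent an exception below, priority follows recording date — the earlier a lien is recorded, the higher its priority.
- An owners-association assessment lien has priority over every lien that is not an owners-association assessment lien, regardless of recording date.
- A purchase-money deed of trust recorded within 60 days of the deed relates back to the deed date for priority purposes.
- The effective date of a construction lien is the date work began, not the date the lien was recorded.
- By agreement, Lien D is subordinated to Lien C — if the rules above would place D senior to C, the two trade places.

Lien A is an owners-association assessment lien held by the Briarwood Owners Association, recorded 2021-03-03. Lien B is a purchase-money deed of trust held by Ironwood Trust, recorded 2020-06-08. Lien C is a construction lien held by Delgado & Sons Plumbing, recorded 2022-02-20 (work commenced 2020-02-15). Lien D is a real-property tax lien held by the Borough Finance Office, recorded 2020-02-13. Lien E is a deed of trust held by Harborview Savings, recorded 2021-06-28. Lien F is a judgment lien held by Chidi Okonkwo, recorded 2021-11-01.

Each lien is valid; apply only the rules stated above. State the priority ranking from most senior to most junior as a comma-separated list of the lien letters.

A, C, D, B, E, F

Effective dates: B's effective date is the deed date, 2020-05-06; C relates back to 2020-02-15 (work commenced).
A is an owners-association assessment lien and takes priority over every other lien.
The other liens, earliest effective date first: D (2020-02-13), C (2020-02-15), B (2020-05-06), E (2021-06-28), F (2021-11-01).
Because D would otherwise rank above C, the subordination swaps them.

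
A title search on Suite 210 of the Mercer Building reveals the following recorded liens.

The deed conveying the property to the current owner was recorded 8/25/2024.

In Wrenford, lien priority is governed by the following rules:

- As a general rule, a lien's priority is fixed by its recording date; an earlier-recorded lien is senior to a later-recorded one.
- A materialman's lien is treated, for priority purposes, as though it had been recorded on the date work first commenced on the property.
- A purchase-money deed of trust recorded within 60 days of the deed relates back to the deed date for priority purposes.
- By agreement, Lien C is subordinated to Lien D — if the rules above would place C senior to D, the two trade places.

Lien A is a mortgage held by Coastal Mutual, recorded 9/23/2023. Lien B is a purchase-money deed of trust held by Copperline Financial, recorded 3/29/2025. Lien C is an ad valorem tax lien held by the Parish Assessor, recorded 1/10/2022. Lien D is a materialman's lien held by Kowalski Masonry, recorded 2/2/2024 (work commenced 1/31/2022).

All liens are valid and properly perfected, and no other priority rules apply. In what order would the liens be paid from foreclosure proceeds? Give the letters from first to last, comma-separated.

D, C, A, B

Effective dates after the stated exceptions: B was recorded 216 days after the deed — beyond 60 days — so no relation-back applies; D's effective date is 1/31/2022, when work began.
Ordering by effective date: C (1/10/2022), D (1/31/2022), A (9/23/2023), B (3/29/2025).
Because C would otherwise rank above D, the subordination swaps them.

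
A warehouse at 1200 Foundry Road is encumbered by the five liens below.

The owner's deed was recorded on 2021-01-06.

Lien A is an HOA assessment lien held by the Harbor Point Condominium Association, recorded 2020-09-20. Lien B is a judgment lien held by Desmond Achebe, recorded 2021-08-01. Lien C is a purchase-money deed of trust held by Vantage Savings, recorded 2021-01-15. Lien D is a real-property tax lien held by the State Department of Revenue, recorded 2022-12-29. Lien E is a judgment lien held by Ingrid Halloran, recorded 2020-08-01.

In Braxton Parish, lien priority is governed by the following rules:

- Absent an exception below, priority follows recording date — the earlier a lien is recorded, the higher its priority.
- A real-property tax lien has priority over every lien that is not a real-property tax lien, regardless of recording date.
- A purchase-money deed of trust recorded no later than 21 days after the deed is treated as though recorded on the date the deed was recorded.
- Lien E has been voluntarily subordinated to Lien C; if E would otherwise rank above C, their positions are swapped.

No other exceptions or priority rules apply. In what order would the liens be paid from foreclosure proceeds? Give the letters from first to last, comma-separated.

First, effective dates: C's effective date is the deed date, 2021-01-06.
D, as a real-property tax lien, has superpriority and ranks first.
Remaining liens by effective date: E (2020-08-01), A (2020-09-20), C (2021-01-06), B (2021-08-01).
Because E would otherwise rank above C, the subordination swaps them.

D, C, A, E, B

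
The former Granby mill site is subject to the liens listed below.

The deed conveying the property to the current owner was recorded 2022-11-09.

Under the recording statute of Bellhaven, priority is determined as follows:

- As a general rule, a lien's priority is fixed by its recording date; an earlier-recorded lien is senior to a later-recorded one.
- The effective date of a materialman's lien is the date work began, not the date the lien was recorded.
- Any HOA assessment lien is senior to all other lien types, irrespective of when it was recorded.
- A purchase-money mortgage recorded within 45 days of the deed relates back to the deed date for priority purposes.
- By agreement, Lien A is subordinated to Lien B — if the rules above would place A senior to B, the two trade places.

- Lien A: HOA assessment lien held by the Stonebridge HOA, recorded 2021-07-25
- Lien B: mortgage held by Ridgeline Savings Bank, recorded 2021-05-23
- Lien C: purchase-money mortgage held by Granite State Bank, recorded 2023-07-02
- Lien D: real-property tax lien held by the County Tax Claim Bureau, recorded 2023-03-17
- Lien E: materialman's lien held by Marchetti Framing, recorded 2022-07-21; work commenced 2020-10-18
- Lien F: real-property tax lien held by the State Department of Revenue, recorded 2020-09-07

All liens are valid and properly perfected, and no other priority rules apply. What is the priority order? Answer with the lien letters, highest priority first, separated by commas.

Effective dates after the stated exceptions: C missed the 45-day window (235 days after the deed), so its recording date stands; E is treated as recorded 2020-10-18, the work-commencement date.
A is an HOA assessment lien and takes priority over every other lien.
Ordering the rest by effective date: F (2020-09-07), E (2020-10-18), B (2021-05-23), D (2023-03-17), C (2023-07-02).
The subordination applies — A was senior to B — so A and B swap.

B, F, E, A, D, C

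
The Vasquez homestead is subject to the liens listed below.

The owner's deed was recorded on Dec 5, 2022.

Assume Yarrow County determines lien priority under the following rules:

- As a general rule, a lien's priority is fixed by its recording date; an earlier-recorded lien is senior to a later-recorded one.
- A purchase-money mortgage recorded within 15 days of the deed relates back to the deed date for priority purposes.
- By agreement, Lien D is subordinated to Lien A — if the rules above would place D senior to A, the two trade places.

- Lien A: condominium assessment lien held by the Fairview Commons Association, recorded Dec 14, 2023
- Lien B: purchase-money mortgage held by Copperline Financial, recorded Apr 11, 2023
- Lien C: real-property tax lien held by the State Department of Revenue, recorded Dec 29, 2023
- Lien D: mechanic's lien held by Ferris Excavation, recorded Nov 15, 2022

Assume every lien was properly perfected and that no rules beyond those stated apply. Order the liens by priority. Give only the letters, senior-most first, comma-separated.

Effective dates: B was recorded 127 days after the deed — beyond 15 days — so no relation-back applies.
By effective date, earliest first: D (Nov 15, 2022), B (Apr 11, 2023), A (Dec 14, 2023), C (Dec 29, 2023).
D is senior to A before the subordination, so the two trade places.

A, B, D, C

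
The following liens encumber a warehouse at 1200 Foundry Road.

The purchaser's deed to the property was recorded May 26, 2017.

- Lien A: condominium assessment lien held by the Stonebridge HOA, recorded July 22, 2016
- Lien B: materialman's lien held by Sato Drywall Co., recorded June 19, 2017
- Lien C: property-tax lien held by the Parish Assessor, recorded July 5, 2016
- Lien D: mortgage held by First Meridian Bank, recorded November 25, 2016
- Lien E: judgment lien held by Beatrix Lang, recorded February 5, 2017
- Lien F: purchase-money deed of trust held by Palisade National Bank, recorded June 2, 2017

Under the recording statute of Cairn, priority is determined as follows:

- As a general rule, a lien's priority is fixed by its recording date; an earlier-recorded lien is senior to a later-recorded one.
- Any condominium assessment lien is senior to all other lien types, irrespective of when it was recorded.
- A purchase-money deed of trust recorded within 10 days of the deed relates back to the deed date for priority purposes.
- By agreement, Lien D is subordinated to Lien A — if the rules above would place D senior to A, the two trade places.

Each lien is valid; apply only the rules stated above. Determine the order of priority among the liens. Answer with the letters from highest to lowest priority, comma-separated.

A, C, D, E, F, B

First, effective dates: F's effective date is the deed date, May 26, 2017.
A is a condominium assessment lien, so it outranks all other liens regardless of date.
The other liens, earliest effective date first: C (July 5, 2016), D (November 25, 2016), E (February 5, 2017), F (May 26, 2017), B (June 19, 2017).
Since D is not senior to A, the subordination leaves the order unchanged.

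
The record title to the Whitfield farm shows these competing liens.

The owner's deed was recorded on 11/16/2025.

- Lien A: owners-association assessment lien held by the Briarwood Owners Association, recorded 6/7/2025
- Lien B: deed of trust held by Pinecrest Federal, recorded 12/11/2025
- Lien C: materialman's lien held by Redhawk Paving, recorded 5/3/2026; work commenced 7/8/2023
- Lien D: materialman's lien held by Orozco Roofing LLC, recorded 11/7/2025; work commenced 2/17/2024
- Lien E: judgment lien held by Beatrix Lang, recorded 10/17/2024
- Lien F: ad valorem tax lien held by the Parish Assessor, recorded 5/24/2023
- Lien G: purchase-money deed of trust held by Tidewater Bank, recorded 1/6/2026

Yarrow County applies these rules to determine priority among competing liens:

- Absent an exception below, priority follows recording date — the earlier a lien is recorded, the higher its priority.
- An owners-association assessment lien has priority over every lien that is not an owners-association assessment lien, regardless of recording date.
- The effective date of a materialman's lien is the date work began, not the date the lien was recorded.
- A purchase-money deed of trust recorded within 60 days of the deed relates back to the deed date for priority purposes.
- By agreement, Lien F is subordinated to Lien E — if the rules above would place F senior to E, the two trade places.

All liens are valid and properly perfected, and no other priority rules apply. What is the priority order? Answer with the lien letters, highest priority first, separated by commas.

A, E, C, D, F, G, B

Effective dates: C is treated as recorded 7/8/2023, the work-commencement date; D is treated as recorded 2/17/2024, the work-commencement date; G was recorded within the 60-day window, so its effective date is the deed date 11/16/2025.
A is an owners-association assessment lien, so it outranks all other liens regardless of date.
Ordering the rest by effective date: F (5/24/2023), C (7/8/2023), D (2/17/2024), E (10/17/2024), G (11/16/2025), B (12/11/2025).
F would otherwise be senior to E, so under the subordination agreement F and E exchange positions.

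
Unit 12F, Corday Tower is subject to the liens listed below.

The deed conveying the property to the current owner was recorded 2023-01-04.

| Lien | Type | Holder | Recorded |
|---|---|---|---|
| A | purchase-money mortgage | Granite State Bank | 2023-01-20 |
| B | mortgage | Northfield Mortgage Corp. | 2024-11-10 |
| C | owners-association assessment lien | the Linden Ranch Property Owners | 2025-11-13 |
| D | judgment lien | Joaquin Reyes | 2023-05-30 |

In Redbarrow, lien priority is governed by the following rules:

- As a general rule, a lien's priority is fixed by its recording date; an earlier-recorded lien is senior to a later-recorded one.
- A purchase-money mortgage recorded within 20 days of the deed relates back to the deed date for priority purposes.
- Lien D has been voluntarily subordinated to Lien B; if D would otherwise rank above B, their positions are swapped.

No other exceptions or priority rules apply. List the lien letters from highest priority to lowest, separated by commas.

A, B, D, C

Adjusting effective dates: A was recorded within the 20-day window, so its effective date is the deed date 2023-01-04.
Sorted by effective date: A (2023-01-04), D (2023-05-30), B (2024-11-10), C (2025-11-13).
D would otherwise be senior to B, so under the subordination agreement D and B exchange positions.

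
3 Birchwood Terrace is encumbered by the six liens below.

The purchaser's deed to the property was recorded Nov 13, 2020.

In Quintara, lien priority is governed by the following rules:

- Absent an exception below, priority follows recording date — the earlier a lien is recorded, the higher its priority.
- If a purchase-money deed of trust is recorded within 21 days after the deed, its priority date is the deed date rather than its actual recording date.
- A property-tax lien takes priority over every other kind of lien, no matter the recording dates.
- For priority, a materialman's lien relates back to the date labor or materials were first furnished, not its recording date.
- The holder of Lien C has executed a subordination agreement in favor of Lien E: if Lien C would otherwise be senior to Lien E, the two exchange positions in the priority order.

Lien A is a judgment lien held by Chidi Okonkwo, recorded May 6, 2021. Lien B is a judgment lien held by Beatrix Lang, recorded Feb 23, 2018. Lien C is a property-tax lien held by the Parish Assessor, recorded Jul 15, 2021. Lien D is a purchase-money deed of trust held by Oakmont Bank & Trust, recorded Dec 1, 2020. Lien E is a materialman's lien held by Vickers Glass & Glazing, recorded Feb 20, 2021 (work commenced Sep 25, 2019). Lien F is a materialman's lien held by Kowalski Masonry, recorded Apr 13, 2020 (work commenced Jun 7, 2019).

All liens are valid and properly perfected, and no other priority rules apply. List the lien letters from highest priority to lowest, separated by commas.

Effective dates after the stated exceptions: D relates back to the deed date Nov 13, 2020; E relates back to Sep 25, 2019 (work commenced); F is treated as recorded Jun 7, 2019, the work-commencement date.
C, as a property-tax lien, has superpriority and ranks first.
The other liens, earliest effective date first: B (Feb 23, 2018), F (Jun 7, 2019), E (Sep 25, 2019), D (Nov 13, 2020), A (May 6, 2021).
C is senior to E before the subordination, so the two trade places.

E, B, F, C, D, A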